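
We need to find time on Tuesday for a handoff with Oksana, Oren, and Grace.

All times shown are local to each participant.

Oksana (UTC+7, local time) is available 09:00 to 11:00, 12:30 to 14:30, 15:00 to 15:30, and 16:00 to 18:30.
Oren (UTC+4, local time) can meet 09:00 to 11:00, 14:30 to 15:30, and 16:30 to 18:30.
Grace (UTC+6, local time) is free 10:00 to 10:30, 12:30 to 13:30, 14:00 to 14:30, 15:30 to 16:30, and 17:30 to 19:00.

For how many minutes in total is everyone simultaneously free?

30 minutes

Oksana → UTC: 02:00–04:00, 05:30–07:30, 08:00–08:30, 09:00–11:30.
Oren → UTC: 05:00–07:00, 10:30–11:30, 12:30–14:30.
Grace → UTC: 04:00–04:30, 06:30–07:30, 08:00–08:30, 09:30–10:30, 11:30–13:00.
Oksana ∩ Oren: 05:30–07:00, 10:30–11:30.
Oksana ∩ Oren ∩ Grace: 06:30–07:00.
Total common minutes: 30.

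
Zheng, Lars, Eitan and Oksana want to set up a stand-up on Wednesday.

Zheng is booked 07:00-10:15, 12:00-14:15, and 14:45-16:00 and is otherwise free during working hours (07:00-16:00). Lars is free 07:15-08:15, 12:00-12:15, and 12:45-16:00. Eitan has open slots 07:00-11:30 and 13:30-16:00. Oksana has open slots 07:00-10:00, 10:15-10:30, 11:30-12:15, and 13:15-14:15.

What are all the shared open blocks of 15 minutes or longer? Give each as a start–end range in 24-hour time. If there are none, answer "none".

Zheng free within 07:00–16:00: 10:15–12:00, 14:15–14:45.
Zheng ∩ Lars: 14:15–14:45.
Zheng ∩ Lars ∩ Eitan: 14:15–14:45.
Zheng ∩ Lars ∩ Eitan ∩ Oksana: (none).
Windows ≥ 15 min: (none).

none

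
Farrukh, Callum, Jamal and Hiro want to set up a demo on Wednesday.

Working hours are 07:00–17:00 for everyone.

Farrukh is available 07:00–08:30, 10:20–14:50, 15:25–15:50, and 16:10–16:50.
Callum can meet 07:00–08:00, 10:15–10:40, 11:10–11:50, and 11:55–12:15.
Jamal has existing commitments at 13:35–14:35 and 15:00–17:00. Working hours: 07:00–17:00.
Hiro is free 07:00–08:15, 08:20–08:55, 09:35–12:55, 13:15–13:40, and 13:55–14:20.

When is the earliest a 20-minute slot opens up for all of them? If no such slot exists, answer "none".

07:00

Jamal free within 07:00–17:00: 07:00–13:35, 14:35–15:00.
Farrukh ∩ Callum: 07:00–08:00, 10:20–10:40, 11:10–11:50, 11:55–12:15.
Farrukh ∩ Callum ∩ Jamal: 07:00–08:00, 10:20–10:40, 11:10–11:50, 11:55–12:15.
Farrukh ∩ Callum ∩ Jamal ∩ Hiro: 07:00–08:00, 10:20–10:40, 11:10–11:50, 11:55–12:15.
Windows ≥ 20 min: 07:00–08:00, 10:20–10:40, 11:10–11:50, 11:55–12:15.
Earliest such window starts at 07:00.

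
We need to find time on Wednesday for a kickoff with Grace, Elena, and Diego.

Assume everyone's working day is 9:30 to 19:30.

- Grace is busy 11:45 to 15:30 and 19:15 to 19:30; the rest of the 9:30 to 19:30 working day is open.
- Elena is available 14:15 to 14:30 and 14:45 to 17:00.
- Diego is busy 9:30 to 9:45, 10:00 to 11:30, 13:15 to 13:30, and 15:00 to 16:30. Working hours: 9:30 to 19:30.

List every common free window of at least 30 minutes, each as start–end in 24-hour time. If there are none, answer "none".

16:30–17:00

Grace free within 09:30–19:30: 09:30–11:45, 15:30–19:15.
Diego free within 09:30–19:30: 09:45–10:00, 11:30–13:15, 13:30–15:00, 16:30–19:30.
Grace ∩ Elena: 15:30–17:00.
Grace ∩ Elena ∩ Diego: 16:30–17:00.
Windows ≥ 30 min: 16:30–17:00.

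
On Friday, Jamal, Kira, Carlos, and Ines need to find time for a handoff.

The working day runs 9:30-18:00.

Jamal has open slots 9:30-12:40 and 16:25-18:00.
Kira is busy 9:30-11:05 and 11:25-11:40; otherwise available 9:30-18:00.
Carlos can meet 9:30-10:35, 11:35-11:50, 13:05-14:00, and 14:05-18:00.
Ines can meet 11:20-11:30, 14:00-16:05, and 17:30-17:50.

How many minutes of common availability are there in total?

Kira free within 09:30–18:00: 11:05–11:25, 11:40–18:00.
Jamal ∩ Kira: 11:05–11:25, 11:40–12:40, 16:25–18:00.
Jamal ∩ Kira ∩ Carlos: 11:40–11:50, 16:25–18:00.
Jamal ∩ Kira ∩ Carlos ∩ Ines: 17:30–17:50.
Total common minutes: 20.

20 minutes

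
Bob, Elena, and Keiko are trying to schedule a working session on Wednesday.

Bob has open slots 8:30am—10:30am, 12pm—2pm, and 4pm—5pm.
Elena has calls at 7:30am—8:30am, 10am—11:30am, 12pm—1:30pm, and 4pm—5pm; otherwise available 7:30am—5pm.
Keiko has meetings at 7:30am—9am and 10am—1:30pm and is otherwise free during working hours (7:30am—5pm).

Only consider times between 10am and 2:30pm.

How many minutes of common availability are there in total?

Elena free within 07:30–17:00: 08:30–10:00, 11:30–12:00, 13:30–16:00.
Keiko free within 07:30–17:00: 09:00–10:00, 13:30–17:00.
Bob ∩ Elena: 08:30–10:00, 13:30–14:00.
Bob ∩ Elena ∩ Keiko: 09:00–10:00, 13:30–14:00.
Restricted to 10:00–14:30: 13:30–14:00.
Total common minutes: 30.

30 minutes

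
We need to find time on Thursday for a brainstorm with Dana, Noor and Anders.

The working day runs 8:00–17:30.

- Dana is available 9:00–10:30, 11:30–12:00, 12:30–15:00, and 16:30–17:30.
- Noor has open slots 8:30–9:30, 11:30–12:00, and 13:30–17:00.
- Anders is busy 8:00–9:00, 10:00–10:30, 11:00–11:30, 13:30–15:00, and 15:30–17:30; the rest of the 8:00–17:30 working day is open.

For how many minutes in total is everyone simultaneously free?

Anders free within 08:00–17:30: 09:00–10:00, 10:30–11:00, 11:30–13:30, 15:00–15:30.
Dana ∩ Noor: 09:00–09:30, 11:30–12:00, 13:30–15:00, 16:30–17:00.
Dana ∩ Noor ∩ Anders: 09:00–09:30, 11:30–12:00.
Total common minutes: 30 + 30 = 60.

60 minutes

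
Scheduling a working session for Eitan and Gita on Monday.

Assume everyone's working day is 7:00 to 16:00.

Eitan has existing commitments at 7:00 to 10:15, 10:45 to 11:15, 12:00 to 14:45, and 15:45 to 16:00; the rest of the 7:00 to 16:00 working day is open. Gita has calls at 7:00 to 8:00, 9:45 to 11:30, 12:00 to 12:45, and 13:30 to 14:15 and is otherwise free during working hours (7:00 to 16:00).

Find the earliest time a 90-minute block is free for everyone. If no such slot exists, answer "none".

Eitan free within 07:00–16:00: 10:15–10:45, 11:15–12:00, 14:45–15:45.
Gita free within 07:00–16:00: 08:00–09:45, 11:30–12:00, 12:45–13:30, 14:15–16:00.
Eitan ∩ Gita: 11:30–12:00, 14:45–15:45.
Windows ≥ 90 min: (none).

none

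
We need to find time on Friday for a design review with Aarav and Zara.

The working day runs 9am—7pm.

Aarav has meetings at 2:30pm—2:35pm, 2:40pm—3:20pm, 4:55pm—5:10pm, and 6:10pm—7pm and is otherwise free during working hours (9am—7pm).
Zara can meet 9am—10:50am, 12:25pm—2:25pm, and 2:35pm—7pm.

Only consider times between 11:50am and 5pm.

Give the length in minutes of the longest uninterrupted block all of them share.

120 minutes

Aarav free within 09:00–19:00: 09:00–14:30, 14:35–14:40, 15:20–16:55, 17:10–18:10.
Aarav ∩ Zara: 09:00–10:50, 12:25–14:25, 14:35–14:40, 15:20–16:55, 17:10–18:10.
Restricted to 11:50–17:00: 12:25–14:25, 14:35–14:40, 15:20–16:55.
Common window lengths: 120, 5, 95 min; longest is 120.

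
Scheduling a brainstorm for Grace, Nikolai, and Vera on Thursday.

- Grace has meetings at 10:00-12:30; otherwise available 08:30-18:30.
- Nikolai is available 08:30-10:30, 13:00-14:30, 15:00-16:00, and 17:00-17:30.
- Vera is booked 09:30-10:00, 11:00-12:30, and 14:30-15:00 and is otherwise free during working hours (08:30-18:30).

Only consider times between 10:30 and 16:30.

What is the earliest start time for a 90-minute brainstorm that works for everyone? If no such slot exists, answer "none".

Grace free within 08:30–18:30: 08:30–10:00, 12:30–18:30.
Vera free within 08:30–18:30: 08:30–09:30, 10:00–11:00, 12:30–14:30, 15:00–18:30.
Grace ∩ Nikolai: 08:30–10:00, 13:00–14:30, 15:00–16:00, 17:00–17:30.
Grace ∩ Nikolai ∩ Vera: 08:30–09:30, 13:00–14:30, 15:00–16:00, 17:00–17:30.
Restricted to 10:30–16:30: 13:00–14:30, 15:00–16:00.
Windows ≥ 90 min: 13:00–14:30.
Earliest such window starts at 13:00.

13:00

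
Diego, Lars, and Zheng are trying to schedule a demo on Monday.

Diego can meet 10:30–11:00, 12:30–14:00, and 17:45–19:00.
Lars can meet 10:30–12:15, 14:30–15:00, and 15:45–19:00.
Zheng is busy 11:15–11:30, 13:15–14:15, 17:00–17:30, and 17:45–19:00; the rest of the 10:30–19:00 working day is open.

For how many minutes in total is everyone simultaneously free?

Zheng free within 10:30–19:00: 10:30–11:15, 11:30–13:15, 14:15–17:00, 17:30–17:45.
Diego ∩ Lars: 10:30–11:00, 17:45–19:00.
Diego ∩ Lars ∩ Zheng: 10:30–11:00.
Total common minutes: 30.

30 minutes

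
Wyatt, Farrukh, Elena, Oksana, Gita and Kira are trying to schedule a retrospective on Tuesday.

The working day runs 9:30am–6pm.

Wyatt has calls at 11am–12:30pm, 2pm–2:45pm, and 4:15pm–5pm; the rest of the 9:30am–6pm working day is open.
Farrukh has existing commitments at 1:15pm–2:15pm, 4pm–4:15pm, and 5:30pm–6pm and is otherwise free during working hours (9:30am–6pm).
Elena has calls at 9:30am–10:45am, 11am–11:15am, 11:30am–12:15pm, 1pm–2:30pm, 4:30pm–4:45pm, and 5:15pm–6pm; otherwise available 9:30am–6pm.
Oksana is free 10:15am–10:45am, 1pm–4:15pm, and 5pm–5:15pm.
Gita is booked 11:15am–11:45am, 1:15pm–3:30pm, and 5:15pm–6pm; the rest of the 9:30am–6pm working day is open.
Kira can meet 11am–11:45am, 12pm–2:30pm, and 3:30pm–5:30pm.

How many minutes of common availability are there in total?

45 minutes

Wyatt free within 09:30–18:00: 09:30–11:00, 12:30–14:00, 14:45–16:15, 17:00–18:00.
Farrukh free within 09:30–18:00: 09:30–13:15, 14:15–16:00, 16:15–17:30.
Elena free within 09:30–18:00: 10:45–11:00, 11:15–11:30, 12:15–13:00, 14:30–16:30, 16:45–17:15.
Gita free within 09:30–18:00: 09:30–11:15, 11:45–13:15, 15:30–17:15.
Wyatt ∩ Farrukh: 09:30–11:00, 12:30–13:15, 14:45–16:00, 17:00–17:30.
Wyatt ∩ Farrukh ∩ Elena: 10:45–11:00, 12:30–13:00, 14:45–16:00, 17:00–17:15.
Wyatt ∩ Farrukh ∩ Elena ∩ Oksana: 14:45–16:00, 17:00–17:15.
Wyatt ∩ Farrukh ∩ Elena ∩ Oksana ∩ Gita: 15:30–16:00, 17:00–17:15.
Wyatt ∩ Farrukh ∩ Elena ∩ Oksana ∩ Gita ∩ Kira: 15:30–16:00, 17:00–17:15.
Total common minutes: 30 + 15 = 45.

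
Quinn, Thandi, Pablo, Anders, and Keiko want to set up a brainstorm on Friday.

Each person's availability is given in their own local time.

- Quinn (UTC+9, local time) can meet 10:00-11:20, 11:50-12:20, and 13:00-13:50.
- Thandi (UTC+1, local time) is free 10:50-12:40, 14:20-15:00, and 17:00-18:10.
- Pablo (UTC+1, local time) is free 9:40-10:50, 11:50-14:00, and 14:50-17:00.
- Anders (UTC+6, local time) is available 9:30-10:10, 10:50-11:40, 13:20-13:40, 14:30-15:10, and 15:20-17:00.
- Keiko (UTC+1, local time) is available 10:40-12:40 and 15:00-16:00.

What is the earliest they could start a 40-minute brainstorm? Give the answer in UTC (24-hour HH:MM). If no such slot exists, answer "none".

none

Quinn → UTC: 01:00–02:20, 02:50–03:20, 04:00–04:50.
Thandi → UTC: 09:50–11:40, 13:20–14:00, 16:00–17:10.
Pablo → UTC: 08:40–09:50, 10:50–13:00, 13:50–16:00.
Anders → UTC: 03:30–04:10, 04:50–05:40, 07:20–07:40, 08:30–09:10, 09:20–11:00.
Keiko → UTC: 09:40–11:40, 14:00–15:00.
Quinn ∩ Thandi: (none).
Quinn ∩ Thandi ∩ Pablo: (none).
Quinn ∩ Thandi ∩ Pablo ∩ Anders: (none).
Quinn ∩ Thandi ∩ Pablo ∩ Anders ∩ Keiko: (none).
Windows ≥ 40 min: (none).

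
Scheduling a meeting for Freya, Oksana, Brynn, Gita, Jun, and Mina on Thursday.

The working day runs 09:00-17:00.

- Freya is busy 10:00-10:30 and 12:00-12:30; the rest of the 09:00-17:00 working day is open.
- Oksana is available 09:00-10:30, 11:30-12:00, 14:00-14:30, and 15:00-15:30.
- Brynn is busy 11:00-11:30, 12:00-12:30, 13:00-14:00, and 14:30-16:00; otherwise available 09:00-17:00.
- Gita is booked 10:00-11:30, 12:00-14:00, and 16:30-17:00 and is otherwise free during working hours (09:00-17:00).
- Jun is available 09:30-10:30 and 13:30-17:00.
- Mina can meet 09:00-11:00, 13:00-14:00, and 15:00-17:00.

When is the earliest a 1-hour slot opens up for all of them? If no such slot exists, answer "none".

none

Freya free within 09:00–17:00: 09:00–10:00, 10:30–12:00, 12:30–17:00.
Brynn free within 09:00–17:00: 09:00–11:00, 11:30–12:00, 12:30–13:00, 14:00–14:30, 16:00–17:00.
Gita free within 09:00–17:00: 09:00–10:00, 11:30–12:00, 14:00–16:30.
Freya ∩ Oksana: 09:00–10:00, 11:30–12:00, 14:00–14:30, 15:00–15:30.
Freya ∩ Oksana ∩ Brynn: 09:00–10:00, 11:30–12:00, 14:00–14:30.
Freya ∩ Oksana ∩ Brynn ∩ Gita: 09:00–10:00, 11:30–12:00, 14:00–14:30.
Freya ∩ Oksana ∩ Brynn ∩ Gita ∩ Jun: 09:30–10:00, 14:00–14:30.
Freya ∩ Oksana ∩ Brynn ∩ Gita ∩ Jun ∩ Mina: 09:30–10:00.
Windows ≥ 60 min: (none).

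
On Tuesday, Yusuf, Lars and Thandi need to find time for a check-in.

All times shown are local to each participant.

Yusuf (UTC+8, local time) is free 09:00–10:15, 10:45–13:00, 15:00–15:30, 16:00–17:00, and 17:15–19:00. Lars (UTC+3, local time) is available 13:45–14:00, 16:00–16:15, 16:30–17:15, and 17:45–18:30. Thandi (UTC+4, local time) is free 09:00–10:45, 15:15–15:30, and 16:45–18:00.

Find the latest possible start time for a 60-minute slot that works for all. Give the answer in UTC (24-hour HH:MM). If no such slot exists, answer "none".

Yusuf → UTC: 01:00–02:15, 02:45–05:00, 07:00–07:30, 08:00–09:00, 09:15–11:00.
Lars → UTC: 10:45–11:00, 13:00–13:15, 13:30–14:15, 14:45–15:30.
Thandi → UTC: 05:00–06:45, 11:15–11:30, 12:45–14:00.
Yusuf ∩ Lars: 10:45–11:00.
Yusuf ∩ Lars ∩ Thandi: (none).
Windows ≥ 60 min: (none).

none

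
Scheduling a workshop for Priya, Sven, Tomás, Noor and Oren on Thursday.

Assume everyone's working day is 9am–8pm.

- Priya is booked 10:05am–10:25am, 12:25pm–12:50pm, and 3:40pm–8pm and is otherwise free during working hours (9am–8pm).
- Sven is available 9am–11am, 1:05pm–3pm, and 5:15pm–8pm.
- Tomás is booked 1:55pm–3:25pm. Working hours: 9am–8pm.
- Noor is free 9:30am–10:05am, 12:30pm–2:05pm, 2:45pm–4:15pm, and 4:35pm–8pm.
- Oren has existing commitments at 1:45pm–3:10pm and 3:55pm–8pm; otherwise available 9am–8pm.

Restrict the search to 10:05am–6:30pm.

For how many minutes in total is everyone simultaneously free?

40 minutes

Priya free within 09:00–20:00: 09:00–10:05, 10:25–12:25, 12:50–15:40.
Tomás free within 09:00–20:00: 09:00–13:55, 15:25–20:00.
Oren free within 09:00–20:00: 09:00–13:45, 15:10–15:55.
Priya ∩ Sven: 09:00–10:05, 10:25–11:00, 13:05–15:00.
Priya ∩ Sven ∩ Tomás: 09:00–10:05, 10:25–11:00, 13:05–13:55.
Priya ∩ Sven ∩ Tomás ∩ Noor: 09:30–10:05, 13:05–13:55.
Priya ∩ Sven ∩ Tomás ∩ Noor ∩ Oren: 09:30–10:05, 13:05–13:45.
Restricted to 10:05–18:30: 13:05–13:45.
Total common minutes: 40.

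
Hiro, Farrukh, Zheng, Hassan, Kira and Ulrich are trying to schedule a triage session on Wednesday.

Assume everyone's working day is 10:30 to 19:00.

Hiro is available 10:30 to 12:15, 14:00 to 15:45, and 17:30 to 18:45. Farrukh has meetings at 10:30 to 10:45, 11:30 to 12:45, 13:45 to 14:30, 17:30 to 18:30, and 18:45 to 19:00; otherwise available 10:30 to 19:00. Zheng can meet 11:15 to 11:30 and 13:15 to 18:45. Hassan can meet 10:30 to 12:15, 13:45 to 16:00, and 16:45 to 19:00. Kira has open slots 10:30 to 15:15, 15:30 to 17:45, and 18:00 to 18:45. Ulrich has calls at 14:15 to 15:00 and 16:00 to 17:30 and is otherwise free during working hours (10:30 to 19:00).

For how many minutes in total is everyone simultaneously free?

Farrukh free within 10:30–19:00: 10:45–11:30, 12:45–13:45, 14:30–17:30, 18:30–18:45.
Ulrich free within 10:30–19:00: 10:30–14:15, 15:00–16:00, 17:30–19:00.
Hiro ∩ Farrukh: 10:45–11:30, 14:30–15:45, 18:30–18:45.
Hiro ∩ Farrukh ∩ Zheng: 11:15–11:30, 14:30–15:45, 18:30–18:45.
Hiro ∩ Farrukh ∩ Zheng ∩ Hassan: 11:15–11:30, 14:30–15:45, 18:30–18:45.
Hiro ∩ Farrukh ∩ Zheng ∩ Hassan ∩ Kira: 11:15–11:30, 14:30–15:15, 15:30–15:45, 18:30–18:45.
Hiro ∩ Farrukh ∩ Zheng ∩ Hassan ∩ Kira ∩ Ulrich: 11:15–11:30, 15:00–15:15, 15:30–15:45, 18:30–18:45.
Total common minutes: 15 + 15 + 15 + 15 = 60.

60 minutes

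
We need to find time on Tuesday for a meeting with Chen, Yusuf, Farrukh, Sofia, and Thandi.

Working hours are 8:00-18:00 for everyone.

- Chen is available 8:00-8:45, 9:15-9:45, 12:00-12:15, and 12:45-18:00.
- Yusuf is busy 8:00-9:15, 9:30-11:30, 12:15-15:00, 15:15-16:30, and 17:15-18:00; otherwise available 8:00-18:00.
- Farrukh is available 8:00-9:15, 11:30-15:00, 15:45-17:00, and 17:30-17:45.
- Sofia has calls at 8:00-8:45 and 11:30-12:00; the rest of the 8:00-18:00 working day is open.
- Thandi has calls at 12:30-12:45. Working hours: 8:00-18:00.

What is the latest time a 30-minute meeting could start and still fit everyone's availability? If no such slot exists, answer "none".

Yusuf free within 08:00–18:00: 09:15–09:30, 11:30–12:15, 15:00–15:15, 16:30–17:15.
Sofia free within 08:00–18:00: 08:45–11:30, 12:00–18:00.
Thandi free within 08:00–18:00: 08:00–12:30, 12:45–18:00.
Chen ∩ Yusuf: 09:15–09:30, 12:00–12:15, 15:00–15:15, 16:30–17:15.
Chen ∩ Yusuf ∩ Farrukh: 12:00–12:15, 16:30–17:00.
Chen ∩ Yusuf ∩ Farrukh ∩ Sofia: 12:00–12:15, 16:30–17:00.
Chen ∩ Yusuf ∩ Farrukh ∩ Sofia ∩ Thandi: 12:00–12:15, 16:30–17:00.
Windows ≥ 30 min: 16:30–17:00.
Latest start in the last window 16:30–17:00 is 17:00 − 30 min = 16:30.

16:30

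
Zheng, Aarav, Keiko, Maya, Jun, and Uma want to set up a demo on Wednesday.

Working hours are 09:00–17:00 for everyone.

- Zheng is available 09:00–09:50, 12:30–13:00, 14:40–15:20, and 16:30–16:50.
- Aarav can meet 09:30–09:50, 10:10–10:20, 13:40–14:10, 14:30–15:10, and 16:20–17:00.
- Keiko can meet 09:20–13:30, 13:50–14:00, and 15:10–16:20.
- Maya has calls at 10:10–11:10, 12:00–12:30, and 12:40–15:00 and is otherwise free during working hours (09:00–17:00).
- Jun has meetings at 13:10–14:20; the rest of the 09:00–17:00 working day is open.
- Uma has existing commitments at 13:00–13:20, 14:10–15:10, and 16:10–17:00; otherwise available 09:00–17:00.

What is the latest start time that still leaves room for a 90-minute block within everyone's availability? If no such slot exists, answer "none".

none

Maya free within 09:00–17:00: 09:00–10:10, 11:10–12:00, 12:30–12:40, 15:00–17:00.
Jun free within 09:00–17:00: 09:00–13:10, 14:20–17:00.
Uma free within 09:00–17:00: 09:00–13:00, 13:20–14:10, 15:10–16:10.
Zheng ∩ Aarav: 09:30–09:50, 14:40–15:10, 16:30–16:50.
Zheng ∩ Aarav ∩ Keiko: 09:30–09:50.
Zheng ∩ Aarav ∩ Keiko ∩ Maya: 09:30–09:50.
Zheng ∩ Aarav ∩ Keiko ∩ Maya ∩ Jun: 09:30–09:50.
Zheng ∩ Aarav ∩ Keiko ∩ Maya ∩ Jun ∩ Uma: 09:30–09:50.
Windows ≥ 90 min: (none).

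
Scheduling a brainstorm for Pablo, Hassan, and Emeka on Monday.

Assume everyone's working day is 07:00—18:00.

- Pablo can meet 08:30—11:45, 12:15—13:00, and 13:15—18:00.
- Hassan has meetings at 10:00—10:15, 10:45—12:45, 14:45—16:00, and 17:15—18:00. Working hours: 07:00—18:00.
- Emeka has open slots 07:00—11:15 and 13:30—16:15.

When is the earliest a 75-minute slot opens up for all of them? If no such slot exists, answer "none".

Hassan free within 07:00–18:00: 07:00–10:00, 10:15–10:45, 12:45–14:45, 16:00–17:15.
Pablo ∩ Hassan: 08:30–10:00, 10:15–10:45, 12:45–13:00, 13:15–14:45, 16:00–17:15.
Pablo ∩ Hassan ∩ Emeka: 08:30–10:00, 10:15–10:45, 13:30–14:45, 16:00–16:15.
Windows ≥ 75 min: 08:30–10:00, 13:30–14:45.
Earliest such window starts at 08:30.

08:30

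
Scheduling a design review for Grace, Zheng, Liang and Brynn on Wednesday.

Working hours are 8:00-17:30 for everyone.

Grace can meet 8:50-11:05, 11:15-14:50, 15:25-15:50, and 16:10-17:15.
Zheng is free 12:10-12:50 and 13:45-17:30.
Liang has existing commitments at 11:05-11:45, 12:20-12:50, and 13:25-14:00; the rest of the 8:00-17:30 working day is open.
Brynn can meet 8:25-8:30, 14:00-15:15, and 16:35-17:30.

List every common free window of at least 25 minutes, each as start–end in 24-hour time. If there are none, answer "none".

14:00–14:50, 16:35–17:15

Liang free within 08:00–17:30: 08:00–11:05, 11:45–12:20, 12:50–13:25, 14:00–17:30.
Grace ∩ Zheng: 12:10–12:50, 13:45–14:50, 15:25–15:50, 16:10–17:15.
Grace ∩ Zheng ∩ Liang: 12:10–12:20, 14:00–14:50, 15:25–15:50, 16:10–17:15.
Grace ∩ Zheng ∩ Liang ∩ Brynn: 14:00–14:50, 16:35–17:15.
Windows ≥ 25 min: 14:00–14:50, 16:35–17:15.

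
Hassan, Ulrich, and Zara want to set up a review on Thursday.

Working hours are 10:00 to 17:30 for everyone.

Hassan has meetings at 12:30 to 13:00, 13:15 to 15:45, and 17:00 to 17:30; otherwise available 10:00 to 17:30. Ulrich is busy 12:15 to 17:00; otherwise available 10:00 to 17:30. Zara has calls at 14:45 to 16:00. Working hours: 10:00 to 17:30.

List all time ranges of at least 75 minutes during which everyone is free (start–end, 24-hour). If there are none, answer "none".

Hassan free within 10:00–17:30: 10:00–12:30, 13:00–13:15, 15:45–17:00.
Ulrich free within 10:00–17:30: 10:00–12:15, 17:00–17:30.
Zara free within 10:00–17:30: 10:00–14:45, 16:00–17:30.
Hassan ∩ Ulrich: 10:00–12:15.
Hassan ∩ Ulrich ∩ Zara: 10:00–12:15.
Windows ≥ 75 min: 10:00–12:15.

10:00–12:15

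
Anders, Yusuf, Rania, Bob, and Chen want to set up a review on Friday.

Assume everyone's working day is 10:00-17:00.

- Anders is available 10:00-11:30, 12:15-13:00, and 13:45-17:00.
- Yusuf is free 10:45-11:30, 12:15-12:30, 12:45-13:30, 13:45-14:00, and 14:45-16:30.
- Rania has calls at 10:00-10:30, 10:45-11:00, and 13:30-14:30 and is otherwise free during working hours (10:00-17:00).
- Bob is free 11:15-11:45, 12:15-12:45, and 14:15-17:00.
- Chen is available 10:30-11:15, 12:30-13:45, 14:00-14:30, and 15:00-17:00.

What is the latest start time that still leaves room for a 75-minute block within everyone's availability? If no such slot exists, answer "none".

15:15

Rania free within 10:00–17:00: 10:30–10:45, 11:00–13:30, 14:30–17:00.
Anders ∩ Yusuf: 10:45–11:30, 12:15–12:30, 12:45–13:00, 13:45–14:00, 14:45–16:30.
Anders ∩ Yusuf ∩ Rania: 11:00–11:30, 12:15–12:30, 12:45–13:00, 14:45–16:30.
Anders ∩ Yusuf ∩ Rania ∩ Bob: 11:15–11:30, 12:15–12:30, 14:45–16:30.
Anders ∩ Yusuf ∩ Rania ∩ Bob ∩ Chen: 15:00–16:30.
Windows ≥ 75 min: 15:00–16:30.
Latest start in the last window 15:00–16:30 is 16:30 − 75 min = 15:15.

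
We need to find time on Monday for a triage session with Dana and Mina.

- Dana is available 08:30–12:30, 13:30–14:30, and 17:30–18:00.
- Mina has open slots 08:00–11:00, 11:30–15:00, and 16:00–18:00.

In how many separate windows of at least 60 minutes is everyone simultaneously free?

3

Dana ∩ Mina: 08:30–11:00, 11:30–12:30, 13:30–14:30, 17:30–18:00.
Windows ≥ 60 min: 08:30–11:00, 11:30–12:30, 13:30–14:30.
That's 3 windows.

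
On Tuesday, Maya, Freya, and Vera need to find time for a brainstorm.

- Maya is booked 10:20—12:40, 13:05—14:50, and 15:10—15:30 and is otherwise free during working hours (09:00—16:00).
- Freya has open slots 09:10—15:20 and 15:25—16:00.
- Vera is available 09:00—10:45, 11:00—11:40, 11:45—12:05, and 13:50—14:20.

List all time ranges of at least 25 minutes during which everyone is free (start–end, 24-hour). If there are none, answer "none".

Maya free within 09:00–16:00: 09:00–10:20, 12:40–13:05, 14:50–15:10, 15:30–16:00.
Maya ∩ Freya: 09:10–10:20, 12:40–13:05, 14:50–15:10, 15:30–16:00.
Maya ∩ Freya ∩ Vera: 09:10–10:20.
Windows ≥ 25 min: 09:10–10:20.

09:10–10:20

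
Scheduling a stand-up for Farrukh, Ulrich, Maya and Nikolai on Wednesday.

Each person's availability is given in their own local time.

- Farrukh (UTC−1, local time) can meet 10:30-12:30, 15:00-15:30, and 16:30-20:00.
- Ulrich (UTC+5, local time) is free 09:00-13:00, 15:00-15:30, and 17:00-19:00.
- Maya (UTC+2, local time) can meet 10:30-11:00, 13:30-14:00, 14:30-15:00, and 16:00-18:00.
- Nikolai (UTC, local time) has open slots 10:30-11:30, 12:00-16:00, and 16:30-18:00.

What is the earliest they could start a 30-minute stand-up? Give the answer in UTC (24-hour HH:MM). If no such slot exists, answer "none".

12:30

Farrukh → UTC: 11:30–13:30, 16:00–16:30, 17:30–21:00.
Ulrich → UTC: 04:00–08:00, 10:00–10:30, 12:00–14:00.
Maya → UTC: 08:30–09:00, 11:30–12:00, 12:30–13:00, 14:00–16:00.
Nikolai → UTC: 10:30–11:30, 12:00–16:00, 16:30–18:00.
Farrukh ∩ Ulrich: 12:00–13:30.
Farrukh ∩ Ulrich ∩ Maya: 12:30–13:00.
Farrukh ∩ Ulrich ∩ Maya ∩ Nikolai: 12:30–13:00.
Windows ≥ 30 min: 12:30–13:00.
Earliest such window starts at 12:30.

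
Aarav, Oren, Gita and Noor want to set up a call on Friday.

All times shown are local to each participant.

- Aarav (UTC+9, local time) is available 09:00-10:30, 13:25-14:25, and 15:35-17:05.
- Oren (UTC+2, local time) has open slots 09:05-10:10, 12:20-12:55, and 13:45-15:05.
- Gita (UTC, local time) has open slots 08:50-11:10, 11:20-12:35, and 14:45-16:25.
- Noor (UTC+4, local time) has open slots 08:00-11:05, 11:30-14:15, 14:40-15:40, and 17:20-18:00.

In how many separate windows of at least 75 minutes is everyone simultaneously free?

Aarav → UTC: 00:00–01:30, 04:25–05:25, 06:35–08:05.
Oren → UTC: 07:05–08:10, 10:20–10:55, 11:45–13:05.
Gita → UTC: 08:50–11:10, 11:20–12:35, 14:45–16:25.
Noor → UTC: 04:00–07:05, 07:30–10:15, 10:40–11:40, 13:20–14:00.
Aarav ∩ Oren: 07:05–08:05.
Aarav ∩ Oren ∩ Gita: (none).
Aarav ∩ Oren ∩ Gita ∩ Noor: (none).
Windows ≥ 75 min: (none).
That's 0 windows.

0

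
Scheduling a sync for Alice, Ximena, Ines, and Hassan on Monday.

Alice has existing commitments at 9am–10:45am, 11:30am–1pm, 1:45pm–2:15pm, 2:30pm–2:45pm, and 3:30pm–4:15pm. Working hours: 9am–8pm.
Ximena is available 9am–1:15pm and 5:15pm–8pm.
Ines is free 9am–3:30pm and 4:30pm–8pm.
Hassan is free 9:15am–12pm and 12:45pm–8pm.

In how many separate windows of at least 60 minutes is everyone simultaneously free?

Alice free within 09:00–20:00: 10:45–11:30, 13:00–13:45, 14:15–14:30, 14:45–15:30, 16:15–20:00.
Alice ∩ Ximena: 10:45–11:30, 13:00–13:15, 17:15–20:00.
Alice ∩ Ximena ∩ Ines: 10:45–11:30, 13:00–13:15, 17:15–20:00.
Alice ∩ Ximena ∩ Ines ∩ Hassan: 10:45–11:30, 13:00–13:15, 17:15–20:00.
Windows ≥ 60 min: 17:15–20:00.
That's 1 window.

1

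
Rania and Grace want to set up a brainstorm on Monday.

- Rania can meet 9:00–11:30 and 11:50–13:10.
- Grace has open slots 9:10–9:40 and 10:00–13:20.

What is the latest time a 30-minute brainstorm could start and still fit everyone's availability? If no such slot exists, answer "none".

12:40

Rania ∩ Grace: 09:10–09:40, 10:00–11:30, 11:50–13:10.
Windows ≥ 30 min: 09:10–09:40, 10:00–11:30, 11:50–13:10.
Latest start in the last window 11:50–13:10 is 13:10 − 30 min = 12:40.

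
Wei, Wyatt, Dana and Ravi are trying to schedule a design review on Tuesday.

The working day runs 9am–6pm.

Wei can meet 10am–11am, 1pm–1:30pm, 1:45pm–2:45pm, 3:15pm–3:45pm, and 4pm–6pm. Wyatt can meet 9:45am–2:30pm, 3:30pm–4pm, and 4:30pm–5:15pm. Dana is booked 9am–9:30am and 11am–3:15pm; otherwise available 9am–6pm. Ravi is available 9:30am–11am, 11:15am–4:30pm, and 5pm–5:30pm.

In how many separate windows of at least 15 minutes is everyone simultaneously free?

3

Dana free within 09:00–18:00: 09:30–11:00, 15:15–18:00.
Wei ∩ Wyatt: 10:00–11:00, 13:00–13:30, 13:45–14:30, 15:30–15:45, 16:30–17:15.
Wei ∩ Wyatt ∩ Dana: 10:00–11:00, 15:30–15:45, 16:30–17:15.
Wei ∩ Wyatt ∩ Dana ∩ Ravi: 10:00–11:00, 15:30–15:45, 17:00–17:15.
Windows ≥ 15 min: 10:00–11:00, 15:30–15:45, 17:00–17:15.
That's 3 windows.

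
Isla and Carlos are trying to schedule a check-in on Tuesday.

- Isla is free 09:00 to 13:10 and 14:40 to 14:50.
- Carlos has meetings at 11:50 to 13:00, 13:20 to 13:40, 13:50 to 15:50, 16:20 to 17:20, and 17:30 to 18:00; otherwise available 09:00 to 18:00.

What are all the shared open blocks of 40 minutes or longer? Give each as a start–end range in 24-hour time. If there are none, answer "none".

09:00–11:50

Carlos free within 09:00–18:00: 09:00–11:50, 13:00–13:20, 13:40–13:50, 15:50–16:20, 17:20–17:30.
Isla ∩ Carlos: 09:00–11:50, 13:00–13:10.
Windows ≥ 40 min: 09:00–11:50.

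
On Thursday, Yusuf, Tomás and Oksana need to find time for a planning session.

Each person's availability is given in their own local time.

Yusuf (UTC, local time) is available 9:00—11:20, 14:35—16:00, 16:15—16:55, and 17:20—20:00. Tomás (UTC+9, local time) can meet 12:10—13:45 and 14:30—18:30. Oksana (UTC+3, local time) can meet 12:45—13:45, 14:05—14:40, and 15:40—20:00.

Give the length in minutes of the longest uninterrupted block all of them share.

Yusuf → UTC: 09:00–11:20, 14:35–16:00, 16:15–16:55, 17:20–20:00.
Tomás → UTC: 03:10–04:45, 05:30–09:30.
Oksana → UTC: 09:45–10:45, 11:05–11:40, 12:40–17:00.
Yusuf ∩ Tomás: 09:00–09:30.
Yusuf ∩ Tomás ∩ Oksana: (none).
No common window.

0 minutes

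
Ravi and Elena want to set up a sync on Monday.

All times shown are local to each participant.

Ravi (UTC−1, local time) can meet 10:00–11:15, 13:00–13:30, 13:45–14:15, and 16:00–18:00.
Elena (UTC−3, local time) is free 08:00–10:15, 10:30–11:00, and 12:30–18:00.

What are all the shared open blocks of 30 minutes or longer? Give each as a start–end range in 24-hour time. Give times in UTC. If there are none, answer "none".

11:00–12:15, 17:00–19:00

Ravi → UTC: 11:00–12:15, 14:00–14:30, 14:45–15:15, 17:00–19:00.
Elena → UTC: 11:00–13:15, 13:30–14:00, 15:30–21:00.
Ravi ∩ Elena: 11:00–12:15, 17:00–19:00.
Windows ≥ 30 min: 11:00–12:15, 17:00–19:00.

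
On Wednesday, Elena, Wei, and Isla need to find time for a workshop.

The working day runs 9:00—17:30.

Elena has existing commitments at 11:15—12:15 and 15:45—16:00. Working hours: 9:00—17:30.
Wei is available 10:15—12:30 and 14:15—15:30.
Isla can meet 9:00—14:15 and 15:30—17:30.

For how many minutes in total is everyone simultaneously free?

75 minutes

Elena free within 09:00–17:30: 09:00–11:15, 12:15–15:45, 16:00–17:30.
Elena ∩ Wei: 10:15–11:15, 12:15–12:30, 14:15–15:30.
Elena ∩ Wei ∩ Isla: 10:15–11:15, 12:15–12:30.
Total common minutes: 60 + 15 = 75.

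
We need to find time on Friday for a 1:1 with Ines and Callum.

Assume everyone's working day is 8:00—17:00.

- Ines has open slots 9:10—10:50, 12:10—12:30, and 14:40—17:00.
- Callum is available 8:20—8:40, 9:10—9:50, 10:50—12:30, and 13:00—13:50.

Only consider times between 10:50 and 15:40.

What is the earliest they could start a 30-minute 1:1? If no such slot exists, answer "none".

none

Ines ∩ Callum: 09:10–09:50, 12:10–12:30.
Restricted to 10:50–15:40: 12:10–12:30.
Windows ≥ 30 min: (none).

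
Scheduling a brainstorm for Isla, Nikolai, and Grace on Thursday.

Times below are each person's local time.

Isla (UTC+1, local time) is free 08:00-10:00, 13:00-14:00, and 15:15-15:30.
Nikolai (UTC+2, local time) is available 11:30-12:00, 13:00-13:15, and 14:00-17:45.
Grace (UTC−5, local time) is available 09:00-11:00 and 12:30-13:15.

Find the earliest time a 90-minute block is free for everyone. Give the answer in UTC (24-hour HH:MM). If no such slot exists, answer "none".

Isla → UTC: 07:00–09:00, 12:00–13:00, 14:15–14:30.
Nikolai → UTC: 09:30–10:00, 11:00–11:15, 12:00–15:45.
Grace → UTC: 14:00–16:00, 17:30–18:15.
Isla ∩ Nikolai: 12:00–13:00, 14:15–14:30.
Isla ∩ Nikolai ∩ Grace: 14:15–14:30.
Windows ≥ 90 min: (none).

none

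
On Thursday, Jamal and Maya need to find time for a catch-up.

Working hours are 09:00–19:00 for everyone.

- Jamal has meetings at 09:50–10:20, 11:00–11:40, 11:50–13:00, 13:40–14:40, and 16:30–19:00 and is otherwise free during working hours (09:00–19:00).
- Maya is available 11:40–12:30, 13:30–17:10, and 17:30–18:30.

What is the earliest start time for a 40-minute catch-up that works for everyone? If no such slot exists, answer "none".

Jamal free within 09:00–19:00: 09:00–09:50, 10:20–11:00, 11:40–11:50, 13:00–13:40, 14:40–16:30.
Jamal ∩ Maya: 11:40–11:50, 13:30–13:40, 14:40–16:30.
Windows ≥ 40 min: 14:40–16:30.
Earliest such window starts at 14:40.

14:40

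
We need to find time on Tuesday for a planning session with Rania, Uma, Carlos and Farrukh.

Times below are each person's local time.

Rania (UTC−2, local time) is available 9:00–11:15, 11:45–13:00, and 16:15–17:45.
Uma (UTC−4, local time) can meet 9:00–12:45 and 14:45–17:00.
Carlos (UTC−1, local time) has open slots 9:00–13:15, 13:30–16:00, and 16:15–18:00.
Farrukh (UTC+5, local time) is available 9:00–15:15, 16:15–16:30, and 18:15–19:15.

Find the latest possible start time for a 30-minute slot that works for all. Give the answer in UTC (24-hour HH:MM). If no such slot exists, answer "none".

Rania → UTC: 11:00–13:15, 13:45–15:00, 18:15–19:45.
Uma → UTC: 13:00–16:45, 18:45–21:00.
Carlos → UTC: 10:00–14:15, 14:30–17:00, 17:15–19:00.
Farrukh → UTC: 04:00–10:15, 11:15–11:30, 13:15–14:15.
Rania ∩ Uma: 13:00–13:15, 13:45–15:00, 18:45–19:45.
Rania ∩ Uma ∩ Carlos: 13:00–13:15, 13:45–14:15, 14:30–15:00, 18:45–19:00.
Rania ∩ Uma ∩ Carlos ∩ Farrukh: 13:45–14:15.
Windows ≥ 30 min: 13:45–14:15.
Latest start in the last window 13:45–14:15 is 14:15 − 30 min = 13:45.

13:45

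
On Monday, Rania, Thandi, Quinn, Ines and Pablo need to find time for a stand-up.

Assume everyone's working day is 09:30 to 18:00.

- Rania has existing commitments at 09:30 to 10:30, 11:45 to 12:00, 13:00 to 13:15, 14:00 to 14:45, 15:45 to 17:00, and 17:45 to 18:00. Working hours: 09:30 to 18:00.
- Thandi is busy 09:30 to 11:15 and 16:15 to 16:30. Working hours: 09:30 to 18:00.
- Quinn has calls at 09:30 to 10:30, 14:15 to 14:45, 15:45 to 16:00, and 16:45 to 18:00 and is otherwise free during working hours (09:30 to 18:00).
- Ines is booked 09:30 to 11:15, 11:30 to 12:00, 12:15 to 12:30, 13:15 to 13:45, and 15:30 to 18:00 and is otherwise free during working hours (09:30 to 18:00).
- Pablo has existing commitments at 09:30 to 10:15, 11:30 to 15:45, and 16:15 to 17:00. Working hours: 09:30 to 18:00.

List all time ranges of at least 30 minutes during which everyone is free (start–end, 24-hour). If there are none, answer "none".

Rania free within 09:30–18:00: 10:30–11:45, 12:00–13:00, 13:15–14:00, 14:45–15:45, 17:00–17:45.
Thandi free within 09:30–18:00: 11:15–16:15, 16:30–18:00.
Quinn free within 09:30–18:00: 10:30–14:15, 14:45–15:45, 16:00–16:45.
Ines free within 09:30–18:00: 11:15–11:30, 12:00–12:15, 12:30–13:15, 13:45–15:30.
Pablo free within 09:30–18:00: 10:15–11:30, 15:45–16:15, 17:00–18:00.
Rania ∩ Thandi: 11:15–11:45, 12:00–13:00, 13:15–14:00, 14:45–15:45, 17:00–17:45.
Rania ∩ Thandi ∩ Quinn: 11:15–11:45, 12:00–13:00, 13:15–14:00, 14:45–15:45.
Rania ∩ Thandi ∩ Quinn ∩ Ines: 11:15–11:30, 12:00–12:15, 12:30–13:00, 13:45–14:00, 14:45–15:30.
Rania ∩ Thandi ∩ Quinn ∩ Ines ∩ Pablo: 11:15–11:30.
Windows ≥ 30 min: (none).

none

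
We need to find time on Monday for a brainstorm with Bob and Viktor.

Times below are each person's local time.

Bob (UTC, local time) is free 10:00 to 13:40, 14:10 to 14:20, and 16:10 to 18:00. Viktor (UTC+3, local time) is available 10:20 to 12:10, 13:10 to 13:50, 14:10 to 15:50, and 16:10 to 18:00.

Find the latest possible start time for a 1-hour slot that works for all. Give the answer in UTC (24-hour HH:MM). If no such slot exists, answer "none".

Bob → UTC: 10:00–13:40, 14:10–14:20, 16:10–18:00.
Viktor → UTC: 07:20–09:10, 10:10–10:50, 11:10–12:50, 13:10–15:00.
Bob ∩ Viktor: 10:10–10:50, 11:10–12:50, 13:10–13:40, 14:10–14:20.
Windows ≥ 60 min: 11:10–12:50.
Latest start in the last window 11:10–12:50 is 12:50 − 60 min = 11:50.

11:50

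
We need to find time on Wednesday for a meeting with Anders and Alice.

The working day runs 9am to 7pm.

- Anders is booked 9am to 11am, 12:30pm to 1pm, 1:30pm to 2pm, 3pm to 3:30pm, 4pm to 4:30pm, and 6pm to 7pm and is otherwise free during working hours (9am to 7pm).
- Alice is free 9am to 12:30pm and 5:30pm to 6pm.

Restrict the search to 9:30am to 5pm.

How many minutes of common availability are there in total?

90 minutes

Anders free within 09:00–19:00: 11:00–12:30, 13:00–13:30, 14:00–15:00, 15:30–16:00, 16:30–18:00.
Anders ∩ Alice: 11:00–12:30, 17:30–18:00.
Restricted to 09:30–17:00: 11:00–12:30.
Total common minutes: 90.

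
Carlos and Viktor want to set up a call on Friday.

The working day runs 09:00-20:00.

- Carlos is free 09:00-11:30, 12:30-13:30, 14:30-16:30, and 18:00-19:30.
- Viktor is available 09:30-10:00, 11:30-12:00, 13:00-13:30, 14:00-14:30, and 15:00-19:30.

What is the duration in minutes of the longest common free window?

Carlos ∩ Viktor: 09:30–10:00, 13:00–13:30, 15:00–16:30, 18:00–19:30.
Common window lengths: 30, 30, 90, 90 min; longest is 90.

90 minutes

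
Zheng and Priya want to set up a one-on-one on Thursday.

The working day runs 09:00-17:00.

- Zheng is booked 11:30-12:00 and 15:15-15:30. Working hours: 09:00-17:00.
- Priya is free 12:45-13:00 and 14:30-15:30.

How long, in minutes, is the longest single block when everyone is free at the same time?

Zheng free within 09:00–17:00: 09:00–11:30, 12:00–15:15, 15:30–17:00.
Zheng ∩ Priya: 12:45–13:00, 14:30–15:15.
Common window lengths: 15, 45 min; longest is 45.

45 minutes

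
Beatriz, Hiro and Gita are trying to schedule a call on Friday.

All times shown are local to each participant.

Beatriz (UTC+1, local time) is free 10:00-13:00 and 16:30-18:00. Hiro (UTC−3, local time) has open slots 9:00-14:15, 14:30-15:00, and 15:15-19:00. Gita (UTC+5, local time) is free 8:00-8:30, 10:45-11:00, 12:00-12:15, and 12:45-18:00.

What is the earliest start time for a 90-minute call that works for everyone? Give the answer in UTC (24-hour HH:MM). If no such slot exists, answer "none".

none

Beatriz → UTC: 09:00–12:00, 15:30–17:00.
Hiro → UTC: 12:00–17:15, 17:30–18:00, 18:15–22:00.
Gita → UTC: 03:00–03:30, 05:45–06:00, 07:00–07:15, 07:45–13:00.
Beatriz ∩ Hiro: 15:30–17:00.
Beatriz ∩ Hiro ∩ Gita: (none).
Windows ≥ 90 min: (none).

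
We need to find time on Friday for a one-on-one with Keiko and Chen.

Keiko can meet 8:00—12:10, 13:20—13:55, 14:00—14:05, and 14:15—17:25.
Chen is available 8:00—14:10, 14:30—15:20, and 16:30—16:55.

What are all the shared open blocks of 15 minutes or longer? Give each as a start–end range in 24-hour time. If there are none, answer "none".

08:00–12:10, 13:20–13:55, 14:30–15:20, 16:30–16:55

Keiko ∩ Chen: 08:00–12:10, 13:20–13:55, 14:00–14:05, 14:30–15:20, 16:30–16:55.
Windows ≥ 15 min: 08:00–12:10, 13:20–13:55, 14:30–15:20, 16:30–16:55.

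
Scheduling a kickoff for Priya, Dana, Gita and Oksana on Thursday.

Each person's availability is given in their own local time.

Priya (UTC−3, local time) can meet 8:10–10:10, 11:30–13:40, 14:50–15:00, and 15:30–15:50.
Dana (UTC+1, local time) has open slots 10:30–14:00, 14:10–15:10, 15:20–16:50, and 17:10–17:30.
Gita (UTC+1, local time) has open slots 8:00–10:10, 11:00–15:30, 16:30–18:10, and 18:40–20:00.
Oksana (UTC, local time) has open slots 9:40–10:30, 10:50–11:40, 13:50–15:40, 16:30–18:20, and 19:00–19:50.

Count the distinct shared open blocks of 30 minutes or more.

1

Priya → UTC: 11:10–13:10, 14:30–16:40, 17:50–18:00, 18:30–18:50.
Dana → UTC: 09:30–13:00, 13:10–14:10, 14:20–15:50, 16:10–16:30.
Gita → UTC: 07:00–09:10, 10:00–14:30, 15:30–17:10, 17:40–19:00.
Oksana → UTC: 09:40–10:30, 10:50–11:40, 13:50–15:40, 16:30–18:20, 19:00–19:50.
Priya ∩ Dana: 11:10–13:00, 14:30–15:50, 16:10–16:30.
Priya ∩ Dana ∩ Gita: 11:10–13:00, 15:30–15:50, 16:10–16:30.
Priya ∩ Dana ∩ Gita ∩ Oksana: 11:10–11:40, 15:30–15:40.
Windows ≥ 30 min: 11:10–11:40.
That's 1 window.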